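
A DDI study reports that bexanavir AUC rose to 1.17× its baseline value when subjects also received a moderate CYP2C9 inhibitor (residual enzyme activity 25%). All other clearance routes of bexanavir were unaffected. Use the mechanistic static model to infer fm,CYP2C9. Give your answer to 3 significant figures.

CL'/CL = 1 / 1.17 = 0.8547
0.25·fm + (1 − fm) = 0.8547
fm = (0.8547 − 1) / (0.25 − 1) = 0.194

0.194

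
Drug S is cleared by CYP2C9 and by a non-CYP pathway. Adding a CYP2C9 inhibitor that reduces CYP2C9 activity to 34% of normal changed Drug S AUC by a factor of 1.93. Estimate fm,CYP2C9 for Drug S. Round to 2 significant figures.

Let fm be the CYP2C9 fraction. New clearance relative to baseline = fm × 0.34 + (1 − fm).
AUC ratio = 1 / (new CL fraction), so new CL fraction = 1 / 1.93 = 0.5181.
fm × 0.34 + 1 − fm = 0.5181  ⇒  fm × (0.34 − 1) = −0.4819  ⇒  fm = 0.73.

0.73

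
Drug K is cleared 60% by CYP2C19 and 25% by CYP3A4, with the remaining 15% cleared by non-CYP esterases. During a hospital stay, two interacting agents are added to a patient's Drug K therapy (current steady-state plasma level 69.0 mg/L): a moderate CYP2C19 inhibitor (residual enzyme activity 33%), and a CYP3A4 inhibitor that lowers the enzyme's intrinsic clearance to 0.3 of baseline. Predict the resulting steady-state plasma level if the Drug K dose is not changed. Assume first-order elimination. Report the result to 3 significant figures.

The CYP2C19 pathway (60% of clearance) drops to 0.33× activity: 0.6 × 0.33 = 0.198.
The CYP3A4 pathway (25% of clearance) falls to 0.3× activity: 0.25 × 0.3 = 0.075.
The remaining 15% of clearance is unaffected.
Relative clearance = 0.198 + 0.075 + 0.15 = 0.423.
Dividing the baseline by the relative clearance: 69.0 / 0.423 = 163 mg/L.

163 mg/L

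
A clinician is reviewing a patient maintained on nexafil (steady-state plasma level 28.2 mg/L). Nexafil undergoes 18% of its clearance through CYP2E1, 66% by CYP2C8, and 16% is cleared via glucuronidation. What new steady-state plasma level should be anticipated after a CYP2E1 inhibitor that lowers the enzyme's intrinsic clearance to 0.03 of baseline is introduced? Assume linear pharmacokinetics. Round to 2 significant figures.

34 mg/L

The CYP2E1 pathway (18% of clearance) drops to 0.03× activity: 0.18 × 0.03 = 0.0054.
CYP2C8 (66%) and the residual 16% are unaffected.
Relative clearance = 0.0054 + 0.66 + 0.16 = 0.8254.
Steady-state plasma level ∝ 1/CL, so new value = 28.2 / 0.8254 = 34 mg/L.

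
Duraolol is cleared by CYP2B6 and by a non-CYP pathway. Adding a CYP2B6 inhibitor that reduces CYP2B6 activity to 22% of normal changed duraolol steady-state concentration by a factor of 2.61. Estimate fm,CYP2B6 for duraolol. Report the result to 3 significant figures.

0.791

Let fm be the CYP2B6 fraction. New clearance relative to baseline = fm × 0.22 + (1 − fm).
Steady-state concentration ratio = 1 / (new CL fraction), so new CL fraction = 1 / 2.61 = 0.3831.
fm × 0.22 + 1 − fm = 0.3831  ⇒  fm × (0.22 − 1) = −0.6169  ⇒  fm = 0.791.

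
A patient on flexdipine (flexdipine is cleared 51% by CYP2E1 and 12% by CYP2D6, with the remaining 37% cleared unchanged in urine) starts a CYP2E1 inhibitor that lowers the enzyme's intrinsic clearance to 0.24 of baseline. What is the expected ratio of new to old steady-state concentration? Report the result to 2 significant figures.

1.6

The CYP2E1 pathway (51% of clearance) falls to 0.24× activity: 0.51 × 0.24 = 0.1224.
CYP2D6 (12%) and the residual 37% are unaffected.
CL_new/CL_old = 0.1224 + 0.12 + 0.37 = 0.6124.
Steady-state concentration ratio = CL_old/CL_new = 1 / 0.6124 = 1.6.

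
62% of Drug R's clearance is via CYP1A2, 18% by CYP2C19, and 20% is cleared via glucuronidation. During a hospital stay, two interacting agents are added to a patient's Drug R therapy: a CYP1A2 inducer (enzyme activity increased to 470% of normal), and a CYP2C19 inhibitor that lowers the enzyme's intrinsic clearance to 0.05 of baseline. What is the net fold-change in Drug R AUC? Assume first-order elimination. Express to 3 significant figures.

The CYP1A2 pathway (62% of clearance) rises to 4.7× activity: 0.62 × 4.7 = 2.914.
The CYP2C19 pathway (18% of clearance) is reduced to 0.05× activity: 0.18 × 0.05 = 0.009.
The remaining 20% of clearance is unaffected.
Relative clearance = 2.914 + 0.009 + 0.2 = 3.123.
AUC ∝ 1/CL: fold-change = 1 / 3.123 = 0.320.

0.320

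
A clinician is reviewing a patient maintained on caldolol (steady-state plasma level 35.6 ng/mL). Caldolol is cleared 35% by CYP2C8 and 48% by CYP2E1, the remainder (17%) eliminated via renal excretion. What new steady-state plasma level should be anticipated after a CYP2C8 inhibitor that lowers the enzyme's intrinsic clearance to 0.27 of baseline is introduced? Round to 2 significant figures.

48 ng/mL

CYP2C8: 0.35 × 0.27 = 0.0945
CYP2E1: 0.48 (unchanged)
Other: 0.17 (unchanged)
CL_new/CL_old = 0.0945 + 0.48 + 0.17 = 0.7445.
Steady-state plasma level ∝ 1/CL, so new value = 35.6 / 0.7445 = 48 ng/mL.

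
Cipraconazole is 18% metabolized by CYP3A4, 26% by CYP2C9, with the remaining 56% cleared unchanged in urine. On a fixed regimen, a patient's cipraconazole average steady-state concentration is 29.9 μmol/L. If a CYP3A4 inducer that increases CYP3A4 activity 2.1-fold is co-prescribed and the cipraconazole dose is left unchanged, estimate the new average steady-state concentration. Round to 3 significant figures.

The CYP3A4 pathway (18% of clearance) is boosted to 2.1× activity: 0.18 × 2.1 = 0.378.
CYP2C9 (26%) and the residual 56% are unaffected.
Relative clearance = 0.378 + 0.26 + 0.56 = 1.198.
New average steady-state concentration = baseline ÷ relative clearance = 29.9 / 1.198 = 25.0 μmol/L.

25.0 μmol/L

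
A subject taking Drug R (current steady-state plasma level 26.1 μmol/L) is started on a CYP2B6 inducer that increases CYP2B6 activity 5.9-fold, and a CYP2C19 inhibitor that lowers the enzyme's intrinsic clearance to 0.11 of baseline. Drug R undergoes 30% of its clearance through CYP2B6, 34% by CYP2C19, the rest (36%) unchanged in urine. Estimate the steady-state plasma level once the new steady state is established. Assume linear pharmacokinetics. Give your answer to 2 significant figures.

The CYP2B6 pathway (30% of clearance) is boosted to 5.9× activity: 0.3 × 5.9 = 1.77.
The CYP2C19 pathway (34% of clearance) falls to 0.11× activity: 0.34 × 0.11 = 0.0374.
The remaining 36% of clearance is unaffected.
Relative clearance = 1.77 + 0.0374 + 0.36 = 2.1674.
Dividing the baseline by the relative clearance: 26.1 / 2.1674 = 12 μmol/L.

12 μmol/L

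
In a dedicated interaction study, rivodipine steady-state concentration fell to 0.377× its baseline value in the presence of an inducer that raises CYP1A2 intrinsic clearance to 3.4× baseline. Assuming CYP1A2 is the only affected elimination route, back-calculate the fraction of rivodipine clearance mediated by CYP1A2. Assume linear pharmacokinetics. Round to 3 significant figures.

0.689

Write x for the fraction cleared via CYP1A2. The observed steady-state concentration change means clearance rose to 1/0.377 = 2.653 of baseline.
Setting x·3.4 + (1 − x) = 2.653 and solving: x = (2.653 − 1)/(3.4 − 1) = 0.689.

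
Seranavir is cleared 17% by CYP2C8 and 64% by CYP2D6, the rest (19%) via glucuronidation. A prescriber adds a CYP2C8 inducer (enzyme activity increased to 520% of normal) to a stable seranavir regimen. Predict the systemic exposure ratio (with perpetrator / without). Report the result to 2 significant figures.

0.58

The CYP2C8 pathway (17% of clearance) rises to 5.2× activity: 0.17 × 5.2 = 0.884.
CYP2D6 (64%) and the residual 19% are unaffected.
CL_new/CL_old = 0.884 + 0.64 + 0.19 = 1.714.
Since systemic exposure ∝ 1/CL, the ratio is 1 / 1.714 = 0.58.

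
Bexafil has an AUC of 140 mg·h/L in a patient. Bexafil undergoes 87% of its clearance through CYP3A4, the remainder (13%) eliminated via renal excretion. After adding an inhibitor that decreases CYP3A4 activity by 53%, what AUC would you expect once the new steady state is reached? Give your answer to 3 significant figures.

260 mg·h/L

CYP3A4: 0.87 × 0.47 = 0.4089
Other: 0.13 (unchanged)
CL_new/CL_old = 0.4089 + 0.13 = 0.5389.
AUC ∝ 1/CL, so new value = 140 / 0.5389 = 260 mg·h/L.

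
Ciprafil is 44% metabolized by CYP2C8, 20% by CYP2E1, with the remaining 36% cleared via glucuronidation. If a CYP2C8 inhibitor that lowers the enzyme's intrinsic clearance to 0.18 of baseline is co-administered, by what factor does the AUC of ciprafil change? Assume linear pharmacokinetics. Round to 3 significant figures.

1.56

CYP2C8: 0.44 × 0.18 = 0.0792
CYP2E1: 0.2 (unchanged)
Other: 0.36 (unchanged)
New clearance relative to baseline: 0.0792 + 0.2 + 0.36 = 0.6392.
AUC is inversely proportional to clearance, so the fold-change is 1 / 0.6392 = 1.56.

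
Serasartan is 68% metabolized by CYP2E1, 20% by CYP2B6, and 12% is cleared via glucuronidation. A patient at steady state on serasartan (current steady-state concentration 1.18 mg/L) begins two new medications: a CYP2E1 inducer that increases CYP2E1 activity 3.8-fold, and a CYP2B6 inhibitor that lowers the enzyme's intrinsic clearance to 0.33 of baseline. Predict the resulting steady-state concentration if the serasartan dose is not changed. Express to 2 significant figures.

The CYP2E1 pathway (68% of clearance) is boosted to 3.8× activity: 0.68 × 3.8 = 2.584.
The CYP2B6 pathway (20% of clearance) drops to 0.33× activity: 0.2 × 0.33 = 0.066.
The remaining 12% of clearance is unaffected.
CL_new/CL_old = 2.584 + 0.066 + 0.12 = 2.77.
Dividing the baseline by the relative clearance: 1.18 / 2.77 = 0.43 mg/L.

0.43 mg/L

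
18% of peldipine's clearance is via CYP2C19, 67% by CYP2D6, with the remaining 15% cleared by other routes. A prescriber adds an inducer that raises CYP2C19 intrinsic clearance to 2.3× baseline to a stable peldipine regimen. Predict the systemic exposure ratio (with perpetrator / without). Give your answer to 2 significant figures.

0.81

CYP2C19: 0.18 × 2.3 = 0.414
CYP2D6: 0.67 (unchanged)
Other: 0.15 (unchanged)
New clearance relative to baseline: 0.414 + 0.67 + 0.15 = 1.234.
Systemic exposure ratio = CL_old/CL_new = 1 / 1.234 = 0.81.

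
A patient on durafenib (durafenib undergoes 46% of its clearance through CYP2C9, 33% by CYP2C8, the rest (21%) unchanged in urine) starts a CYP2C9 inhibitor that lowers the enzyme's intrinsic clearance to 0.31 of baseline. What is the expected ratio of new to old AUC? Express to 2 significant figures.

CYP2C9: 0.46 × 0.31 = 0.1426
CYP2C8: 0.33 (unchanged)
Other: 0.21 (unchanged)
Relative clearance = 0.1426 + 0.33 + 0.21 = 0.6826.
AUC is inversely proportional to clearance, so the fold-change is 1 / 0.6826 = 1.5.

1.5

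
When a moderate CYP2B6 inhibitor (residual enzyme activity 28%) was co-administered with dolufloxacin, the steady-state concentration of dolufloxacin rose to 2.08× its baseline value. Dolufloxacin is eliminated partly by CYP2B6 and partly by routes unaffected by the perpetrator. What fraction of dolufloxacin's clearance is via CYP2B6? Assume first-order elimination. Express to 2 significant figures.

0.72

Let x = fm,CYP2B6. Because steady-state concentration ∝ 1/CL, relative clearance fell to 1/2.08 = 0.4808.
Only the CYP2B6 route changed, so 0.4808 = x·0.28 + (1 − x), giving x = 0.72.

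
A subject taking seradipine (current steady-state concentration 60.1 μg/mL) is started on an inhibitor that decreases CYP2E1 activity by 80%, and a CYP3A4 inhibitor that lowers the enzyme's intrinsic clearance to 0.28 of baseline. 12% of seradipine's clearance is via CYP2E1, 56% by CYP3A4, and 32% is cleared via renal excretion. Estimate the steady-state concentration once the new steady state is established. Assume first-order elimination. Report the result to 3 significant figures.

CYP2E1: 0.12 × 0.2 = 0.024
CYP3A4: 0.56 × 0.28 = 0.1568
Other: 0.32 (unchanged)
CL_new/CL_old = 0.024 + 0.1568 + 0.32 = 0.5008.
Steady-state concentration ∝ 1/CL: new value = 60.1 / 0.5008 = 120 μg/mL.

120 μg/mL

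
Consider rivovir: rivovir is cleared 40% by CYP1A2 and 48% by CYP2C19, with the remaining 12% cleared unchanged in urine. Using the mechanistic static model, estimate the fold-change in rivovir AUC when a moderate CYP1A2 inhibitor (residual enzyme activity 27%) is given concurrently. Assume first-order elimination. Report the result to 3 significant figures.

The CYP1A2 pathway (40% of clearance) drops to 0.27× activity: 0.4 × 0.27 = 0.108.
CYP2C19 (48%) and the residual 12% are unaffected.
Relative clearance = 0.108 + 0.48 + 0.12 = 0.708.
AUC ratio = CL_old/CL_new = 1 / 0.708 = 1.41.

1.41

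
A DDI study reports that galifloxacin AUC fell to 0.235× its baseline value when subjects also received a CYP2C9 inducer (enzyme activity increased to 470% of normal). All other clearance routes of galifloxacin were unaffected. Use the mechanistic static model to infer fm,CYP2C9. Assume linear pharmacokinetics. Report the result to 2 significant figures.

Call the CYP2C9 fraction fm. After the interaction, CL_new/CL_old = fm × 4.7 + (1 − fm).
AUC ratio = 1 / (new CL fraction), so new CL fraction = 1 / 0.235 = 4.255.
fm × 4.7 + 1 − fm = 4.255  ⇒  fm × (4.7 − 1) = 3.255  ⇒  fm = 0.88.

0.88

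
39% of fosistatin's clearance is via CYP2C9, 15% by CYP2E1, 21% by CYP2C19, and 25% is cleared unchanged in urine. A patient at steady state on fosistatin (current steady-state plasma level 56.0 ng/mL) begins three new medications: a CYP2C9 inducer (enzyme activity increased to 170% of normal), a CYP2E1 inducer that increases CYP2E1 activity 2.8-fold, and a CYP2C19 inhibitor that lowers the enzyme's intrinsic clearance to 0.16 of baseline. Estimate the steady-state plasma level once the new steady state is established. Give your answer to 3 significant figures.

The CYP2C9 pathway (39% of clearance) rises to 1.7× activity: 0.39 × 1.7 = 0.663.
The CYP2E1 pathway (15% of clearance) increases to 2.8× activity: 0.15 × 2.8 = 0.42.
The CYP2C19 pathway (21% of clearance) falls to 0.16× activity: 0.21 × 0.16 = 0.0336.
The remaining 25% of clearance is unaffected.
New clearance relative to baseline: 0.663 + 0.42 + 0.0336 + 0.25 = 1.3666.
New steady-state plasma level = 56.0 / 1.3666 = 41.0 ng/mL (concentration scales inversely with clearance).

41.0 ng/mL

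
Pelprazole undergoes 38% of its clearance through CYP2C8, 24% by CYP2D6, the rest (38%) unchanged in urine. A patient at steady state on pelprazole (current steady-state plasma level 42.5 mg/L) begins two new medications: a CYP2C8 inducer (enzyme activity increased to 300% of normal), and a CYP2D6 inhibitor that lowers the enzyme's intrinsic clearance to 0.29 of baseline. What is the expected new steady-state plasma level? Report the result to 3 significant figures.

26.7 mg/L

CYP2C8: 0.38 × 3 = 1.14
CYP2D6: 0.24 × 0.29 = 0.0696
Other: 0.38 (unchanged)
New clearance relative to baseline: 1.14 + 0.0696 + 0.38 = 1.5896.
Steady-state plasma level ∝ 1/CL: new value = 42.5 / 1.5896 = 26.7 mg/L.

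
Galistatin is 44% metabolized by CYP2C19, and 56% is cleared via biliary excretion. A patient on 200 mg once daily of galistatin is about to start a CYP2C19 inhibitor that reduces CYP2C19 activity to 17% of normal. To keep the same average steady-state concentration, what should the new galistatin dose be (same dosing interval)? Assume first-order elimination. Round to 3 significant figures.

The CYP2C19 pathway (44% of clearance) is reduced to 0.17× activity: 0.44 × 0.17 = 0.0748.
Non-CYP routes (56%) are unchanged.
New clearance relative to baseline: 0.0748 + 0.56 = 0.6348.
Css,avg = (dose rate)/CL, so holding Css fixed requires dose ∝ CL: 200 × 0.6348 = 127 mg.

127 mg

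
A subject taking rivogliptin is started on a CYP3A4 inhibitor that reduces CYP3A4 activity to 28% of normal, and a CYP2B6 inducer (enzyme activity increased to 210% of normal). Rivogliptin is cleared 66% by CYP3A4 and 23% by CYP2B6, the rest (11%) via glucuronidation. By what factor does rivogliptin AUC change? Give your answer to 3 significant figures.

1.29

The CYP3A4 pathway (66% of clearance) falls to 0.28× activity: 0.66 × 0.28 = 0.1848.
The CYP2B6 pathway (23% of clearance) rises to 2.1× activity: 0.23 × 2.1 = 0.483.
Non-CYP routes (11%) are unchanged.
CL_new/CL_old = 0.1848 + 0.483 + 0.11 = 0.7778.
AUC ∝ 1/CL: fold-change = 1 / 0.7778 = 1.29.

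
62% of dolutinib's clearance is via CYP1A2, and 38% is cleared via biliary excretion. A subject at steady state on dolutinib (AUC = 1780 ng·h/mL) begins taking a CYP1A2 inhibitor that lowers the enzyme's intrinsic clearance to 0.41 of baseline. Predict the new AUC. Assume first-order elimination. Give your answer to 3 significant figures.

2.81 × 10³ ng·h/mL

The CYP1A2 pathway (62% of clearance) falls to 0.41× activity: 0.62 × 0.41 = 0.2542.
The remaining 38% of clearance is unaffected.
Relative clearance = 0.2542 + 0.38 = 0.6342.
New AUC = baseline ÷ relative clearance = 1780 / 0.6342 = 2.81 × 10³ ng·h/mL.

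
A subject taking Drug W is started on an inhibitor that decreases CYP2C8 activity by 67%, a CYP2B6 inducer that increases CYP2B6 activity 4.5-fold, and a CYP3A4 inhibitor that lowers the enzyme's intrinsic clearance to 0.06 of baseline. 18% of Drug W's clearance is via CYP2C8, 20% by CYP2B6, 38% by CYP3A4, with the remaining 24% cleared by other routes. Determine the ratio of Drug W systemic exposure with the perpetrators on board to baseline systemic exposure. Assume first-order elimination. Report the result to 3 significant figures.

0.818

The CYP2C8 pathway (18% of clearance) drops to 0.33× activity: 0.18 × 0.33 = 0.0594.
The CYP2B6 pathway (20% of clearance) is boosted to 4.5× activity: 0.2 × 4.5 = 0.9.
The CYP3A4 pathway (38% of clearance) falls to 0.06× activity: 0.38 × 0.06 = 0.0228.
Non-CYP routes (24%) are unchanged.
Relative clearance = 0.0594 + 0.9 + 0.0228 + 0.24 = 1.2222.
Net systemic exposure ratio = 1 / 1.2222 = 0.818.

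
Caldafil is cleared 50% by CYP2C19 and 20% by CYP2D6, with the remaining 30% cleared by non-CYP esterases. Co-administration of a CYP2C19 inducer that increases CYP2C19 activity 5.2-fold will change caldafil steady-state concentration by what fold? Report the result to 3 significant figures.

The CYP2C19 pathway (50% of clearance) is boosted to 5.2× activity: 0.5 × 5.2 = 2.6.
CYP2D6 (20%) and the residual 30% are unaffected.
Relative clearance = 2.6 + 0.2 + 0.3 = 3.1.
Since steady-state concentration ∝ 1/CL, the ratio is 1 / 3.1 = 0.323.

0.323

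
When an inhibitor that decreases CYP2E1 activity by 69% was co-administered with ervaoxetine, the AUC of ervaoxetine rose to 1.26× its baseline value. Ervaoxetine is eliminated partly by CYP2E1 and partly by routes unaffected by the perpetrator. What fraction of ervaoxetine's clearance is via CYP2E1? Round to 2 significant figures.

0.30

Let x = fm,CYP2E1. Because AUC ∝ 1/CL, relative clearance fell to 1/1.26 = 0.7937.
Setting x·0.31 + (1 − x) = 0.7937 and solving: x = (0.7937 − 1)/(0.31 − 1) = 0.30.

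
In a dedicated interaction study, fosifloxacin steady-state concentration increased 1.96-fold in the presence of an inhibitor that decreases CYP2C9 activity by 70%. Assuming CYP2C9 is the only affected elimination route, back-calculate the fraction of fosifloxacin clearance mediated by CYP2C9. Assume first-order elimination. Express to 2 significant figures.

Let x = fm,CYP2C9. Because steady-state concentration ∝ 1/CL, relative clearance fell to 1/1.96 = 0.5102.
Only the CYP2C9 route changed, so 0.5102 = x·0.3 + (1 − x), giving x = 0.70.

0.70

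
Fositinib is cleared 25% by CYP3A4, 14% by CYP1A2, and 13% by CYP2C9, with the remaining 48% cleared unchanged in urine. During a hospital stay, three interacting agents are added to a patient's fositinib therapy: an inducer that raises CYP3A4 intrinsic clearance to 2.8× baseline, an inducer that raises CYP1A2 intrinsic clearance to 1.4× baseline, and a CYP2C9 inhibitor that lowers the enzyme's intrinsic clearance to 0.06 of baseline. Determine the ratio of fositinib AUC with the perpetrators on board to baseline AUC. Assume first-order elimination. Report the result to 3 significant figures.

0.723

CYP3A4: 0.25 × 2.8 = 0.7
CYP1A2: 0.14 × 1.4 = 0.196
CYP2C9: 0.13 × 0.06 = 0.0078
Other: 0.48 (unchanged)
New clearance relative to baseline: 0.7 + 0.196 + 0.0078 + 0.48 = 1.3838.
Net AUC ratio = 1 / 1.3838 = 0.723.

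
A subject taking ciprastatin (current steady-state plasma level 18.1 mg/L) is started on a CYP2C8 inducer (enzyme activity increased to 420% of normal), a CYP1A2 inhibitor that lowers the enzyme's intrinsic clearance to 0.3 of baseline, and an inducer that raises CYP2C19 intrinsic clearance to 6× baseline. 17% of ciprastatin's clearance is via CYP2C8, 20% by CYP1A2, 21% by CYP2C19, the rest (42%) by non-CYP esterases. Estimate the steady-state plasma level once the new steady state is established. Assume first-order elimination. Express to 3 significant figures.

7.38 mg/L

The CYP2C8 pathway (17% of clearance) is boosted to 4.2× activity: 0.17 × 4.2 = 0.714.
The CYP1A2 pathway (20% of clearance) falls to 0.3× activity: 0.2 × 0.3 = 0.06.
The CYP2C19 pathway (21% of clearance) increases to 6× activity: 0.21 × 6 = 1.26.
Non-CYP routes (42%) are unchanged.
CL_new/CL_old = 0.714 + 0.06 + 1.26 + 0.42 = 2.454.
Steady-state plasma level ∝ 1/CL: new value = 18.1 / 2.454 = 7.38 mg/L.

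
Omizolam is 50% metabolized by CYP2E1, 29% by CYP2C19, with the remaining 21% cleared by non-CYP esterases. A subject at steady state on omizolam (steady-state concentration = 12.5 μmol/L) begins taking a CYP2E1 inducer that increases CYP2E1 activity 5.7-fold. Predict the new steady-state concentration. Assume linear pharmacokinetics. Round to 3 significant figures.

3.73 μmol/L

The CYP2E1 pathway (50% of clearance) is boosted to 5.7× activity: 0.5 × 5.7 = 2.85.
CYP2C19 (29%) and the residual 21% are unaffected.
Relative clearance = 2.85 + 0.29 + 0.21 = 3.35.
With dosing unchanged, steady-state concentration scales as 1/CL: 12.5 / 3.35 = 3.73 μmol/L.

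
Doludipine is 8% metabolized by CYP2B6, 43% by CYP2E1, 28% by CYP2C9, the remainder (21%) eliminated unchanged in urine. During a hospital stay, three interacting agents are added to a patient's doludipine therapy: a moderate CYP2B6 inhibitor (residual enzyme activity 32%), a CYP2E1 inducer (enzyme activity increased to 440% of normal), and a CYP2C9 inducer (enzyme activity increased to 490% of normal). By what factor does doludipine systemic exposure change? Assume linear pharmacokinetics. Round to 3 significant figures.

The CYP2B6 pathway (8% of clearance) is reduced to 0.32× activity: 0.08 × 0.32 = 0.0256.
The CYP2E1 pathway (43% of clearance) is boosted to 4.4× activity: 0.43 × 4.4 = 1.892.
The CYP2C9 pathway (28% of clearance) is boosted to 4.9× activity: 0.28 × 4.9 = 1.372.
Non-CYP routes (21%) are unchanged.
CL_new/CL_old = 0.0256 + 1.892 + 1.372 + 0.21 = 3.4996.
Systemic exposure ∝ 1/CL: fold-change = 1 / 3.4996 = 0.286.

0.286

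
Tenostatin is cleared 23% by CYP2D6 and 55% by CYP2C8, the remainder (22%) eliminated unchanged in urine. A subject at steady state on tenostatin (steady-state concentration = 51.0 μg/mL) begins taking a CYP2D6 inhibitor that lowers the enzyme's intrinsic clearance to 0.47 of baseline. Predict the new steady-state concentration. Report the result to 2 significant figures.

58 μg/mL

CYP2D6: 0.23 × 0.47 = 0.1081
CYP2C8: 0.55 (unchanged)
Other: 0.22 (unchanged)
New clearance relative to baseline: 0.1081 + 0.55 + 0.22 = 0.8781.
New steady-state concentration = baseline ÷ relative clearance = 51.0 / 0.8781 = 58 μg/mL.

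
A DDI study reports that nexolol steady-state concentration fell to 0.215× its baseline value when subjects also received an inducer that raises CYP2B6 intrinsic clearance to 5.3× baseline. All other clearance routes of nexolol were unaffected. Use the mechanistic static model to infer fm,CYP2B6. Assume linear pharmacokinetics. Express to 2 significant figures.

0.85

Write x for the fraction cleared via CYP2B6. The observed steady-state concentration change means clearance rose to 1/0.215 = 4.651 of baseline.
Only the CYP2B6 route changed, so 4.651 = x·5.3 + (1 − x), giving x = 0.85.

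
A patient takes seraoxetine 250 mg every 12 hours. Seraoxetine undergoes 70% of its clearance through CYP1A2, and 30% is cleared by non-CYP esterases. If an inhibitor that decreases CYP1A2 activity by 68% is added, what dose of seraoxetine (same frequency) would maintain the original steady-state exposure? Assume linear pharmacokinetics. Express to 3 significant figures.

CYP1A2: 0.7 × 0.32 = 0.224
Other: 0.3 (unchanged)
CL_new/CL_old = 0.224 + 0.3 = 0.524.
To maintain the same steady-state level, dose must scale with clearance: new dose = 250 × 0.524 = 131 mg.

131 mg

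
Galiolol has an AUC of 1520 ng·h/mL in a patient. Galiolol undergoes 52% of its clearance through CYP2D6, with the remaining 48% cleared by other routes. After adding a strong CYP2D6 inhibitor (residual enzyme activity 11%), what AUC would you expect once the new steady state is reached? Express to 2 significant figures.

2.8 × 10³ ng·h/mL

CYP2D6: 0.52 × 0.11 = 0.0572
Other: 0.48 (unchanged)
CL_new/CL_old = 0.0572 + 0.48 = 0.5372.
AUC ∝ 1/CL, so new value = 1520 / 0.5372 = 2.8 × 10³ ng·h/mL.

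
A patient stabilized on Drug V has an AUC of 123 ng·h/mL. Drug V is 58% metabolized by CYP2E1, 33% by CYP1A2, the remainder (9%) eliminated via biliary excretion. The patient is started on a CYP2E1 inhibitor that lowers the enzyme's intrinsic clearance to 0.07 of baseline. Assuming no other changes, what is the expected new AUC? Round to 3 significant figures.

The CYP2E1 pathway (58% of clearance) drops to 0.07× activity: 0.58 × 0.07 = 0.0406.
CYP1A2 (33%) and the residual 9% are unaffected.
CL_new/CL_old = 0.0406 + 0.33 + 0.09 = 0.4606.
With dosing unchanged, AUC scales as 1/CL: 123 / 0.4606 = 267 ng·h/mL.

267 ng·h/mL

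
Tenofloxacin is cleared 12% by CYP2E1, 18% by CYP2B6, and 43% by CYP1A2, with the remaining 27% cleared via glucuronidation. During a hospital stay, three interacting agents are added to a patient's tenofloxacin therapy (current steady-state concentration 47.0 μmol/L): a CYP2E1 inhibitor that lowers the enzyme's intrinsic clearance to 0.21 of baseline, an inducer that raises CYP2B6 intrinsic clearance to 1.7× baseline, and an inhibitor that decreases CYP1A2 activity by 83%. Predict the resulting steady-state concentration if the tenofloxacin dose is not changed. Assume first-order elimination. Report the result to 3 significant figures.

69.7 μmol/L

The CYP2E1 pathway (12% of clearance) falls to 0.21× activity: 0.12 × 0.21 = 0.0252.
The CYP2B6 pathway (18% of clearance) rises to 1.7× activity: 0.18 × 1.7 = 0.306.
The CYP1A2 pathway (43% of clearance) drops to 0.17× activity: 0.43 × 0.17 = 0.0731.
Non-CYP routes (27%) are unchanged.
CL_new/CL_old = 0.0252 + 0.306 + 0.0731 + 0.27 = 0.6743.
Dividing the baseline by the relative clearance: 47.0 / 0.6743 = 69.7 μmol/L.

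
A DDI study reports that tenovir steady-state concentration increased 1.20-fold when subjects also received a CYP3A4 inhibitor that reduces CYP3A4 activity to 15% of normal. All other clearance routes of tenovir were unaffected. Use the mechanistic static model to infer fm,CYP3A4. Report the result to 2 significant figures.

0.20

Let x = fm,CYP3A4. Because steady-state concentration ∝ 1/CL, relative clearance fell to 1/1.20 = 0.8333.
Setting x·0.15 + (1 − x) = 0.8333 and solving: x = (0.8333 − 1)/(0.15 − 1) = 0.20.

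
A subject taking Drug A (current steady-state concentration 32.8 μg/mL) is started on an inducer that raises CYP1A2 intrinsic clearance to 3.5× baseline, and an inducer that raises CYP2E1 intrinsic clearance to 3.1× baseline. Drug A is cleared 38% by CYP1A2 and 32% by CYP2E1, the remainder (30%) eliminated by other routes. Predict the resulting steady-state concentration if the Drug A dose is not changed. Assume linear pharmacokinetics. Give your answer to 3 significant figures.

12.5 μg/mL

The CYP1A2 pathway (38% of clearance) rises to 3.5× activity: 0.38 × 3.5 = 1.33.
The CYP2E1 pathway (32% of clearance) increases to 3.1× activity: 0.32 × 3.1 = 0.992.
The remaining 30% of clearance is unaffected.
New clearance relative to baseline: 1.33 + 0.992 + 0.3 = 2.622.
Dividing the baseline by the relative clearance: 32.8 / 2.622 = 12.5 μg/mL.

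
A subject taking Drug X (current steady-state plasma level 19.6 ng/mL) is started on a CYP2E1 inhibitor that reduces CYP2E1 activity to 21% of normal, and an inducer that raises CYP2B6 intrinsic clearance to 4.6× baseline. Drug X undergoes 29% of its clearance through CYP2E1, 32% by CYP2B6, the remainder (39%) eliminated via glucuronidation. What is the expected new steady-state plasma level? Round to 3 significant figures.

CYP2E1: 0.29 × 0.21 = 0.0609
CYP2B6: 0.32 × 4.6 = 1.472
Other: 0.39 (unchanged)
CL_new/CL_old = 0.0609 + 1.472 + 0.39 = 1.9229.
Dividing the baseline by the relative clearance: 19.6 / 1.9229 = 10.2 ng/mL.

10.2 ng/mL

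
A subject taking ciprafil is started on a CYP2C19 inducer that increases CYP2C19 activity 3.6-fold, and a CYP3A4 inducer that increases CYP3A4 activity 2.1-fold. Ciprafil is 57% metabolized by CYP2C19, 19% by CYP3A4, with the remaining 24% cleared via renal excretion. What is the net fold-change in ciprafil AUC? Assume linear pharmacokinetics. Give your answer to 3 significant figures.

0.372

The CYP2C19 pathway (57% of clearance) rises to 3.6× activity: 0.57 × 3.6 = 2.052.
The CYP3A4 pathway (19% of clearance) increases to 2.1× activity: 0.19 × 2.1 = 0.399.
Non-CYP routes (24%) are unchanged.
CL_new/CL_old = 2.052 + 0.399 + 0.24 = 2.691.
AUC ∝ 1/CL: fold-change = 1 / 2.691 = 0.372.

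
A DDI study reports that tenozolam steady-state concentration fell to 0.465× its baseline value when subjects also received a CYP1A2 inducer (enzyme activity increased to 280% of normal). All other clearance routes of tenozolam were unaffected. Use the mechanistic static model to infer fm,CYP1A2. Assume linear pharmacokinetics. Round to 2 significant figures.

Write x for the fraction cleared via CYP1A2. The observed steady-state concentration change means clearance rose to 1/0.465 = 2.151 of baseline.
Only the CYP1A2 route changed, so 2.151 = x·2.8 + (1 − x), giving x = 0.64.

0.64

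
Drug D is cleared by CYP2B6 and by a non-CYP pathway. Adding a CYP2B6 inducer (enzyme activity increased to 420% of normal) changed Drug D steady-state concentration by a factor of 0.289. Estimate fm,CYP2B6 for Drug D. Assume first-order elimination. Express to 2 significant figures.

Write x for the fraction cleared via CYP2B6. The observed steady-state concentration change means clearance rose to 1/0.289 = 3.46 of baseline.
Only the CYP2B6 route changed, so 3.46 = x·4.2 + (1 − x), giving x = 0.77.

0.77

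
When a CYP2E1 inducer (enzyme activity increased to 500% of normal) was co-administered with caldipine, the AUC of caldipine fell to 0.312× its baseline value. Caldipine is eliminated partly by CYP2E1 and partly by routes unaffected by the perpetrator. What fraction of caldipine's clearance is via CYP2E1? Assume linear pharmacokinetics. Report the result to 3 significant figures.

0.551

CL'/CL = 1 / 0.312 = 3.205
5·fm + (1 − fm) = 3.205
fm = (3.205 − 1) / (5 − 1) = 0.551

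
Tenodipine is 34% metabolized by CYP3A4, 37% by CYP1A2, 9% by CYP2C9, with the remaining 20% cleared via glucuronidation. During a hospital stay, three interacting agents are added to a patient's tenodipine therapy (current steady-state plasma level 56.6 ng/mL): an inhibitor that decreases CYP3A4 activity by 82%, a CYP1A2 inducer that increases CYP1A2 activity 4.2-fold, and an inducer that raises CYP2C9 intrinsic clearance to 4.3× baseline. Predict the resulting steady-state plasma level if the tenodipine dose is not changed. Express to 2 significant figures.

26 ng/mL

The CYP3A4 pathway (34% of clearance) falls to 0.18× activity: 0.34 × 0.18 = 0.0612.
The CYP1A2 pathway (37% of clearance) is boosted to 4.2× activity: 0.37 × 4.2 = 1.554.
The CYP2C9 pathway (9% of clearance) rises to 4.3× activity: 0.09 × 4.3 = 0.387.
Non-CYP routes (20%) are unchanged.
Relative clearance = 0.0612 + 1.554 + 0.387 + 0.2 = 2.2022.
Dividing the baseline by the relative clearance: 56.6 / 2.2022 = 26 ng/mL.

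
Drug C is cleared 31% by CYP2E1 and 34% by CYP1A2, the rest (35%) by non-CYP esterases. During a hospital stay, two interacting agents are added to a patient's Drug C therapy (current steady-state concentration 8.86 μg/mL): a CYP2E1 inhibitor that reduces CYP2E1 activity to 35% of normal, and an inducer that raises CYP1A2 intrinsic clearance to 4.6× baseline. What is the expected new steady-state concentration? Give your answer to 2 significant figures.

4.4 μg/mL

The CYP2E1 pathway (31% of clearance) is reduced to 0.35× activity: 0.31 × 0.35 = 0.1085.
The CYP1A2 pathway (34% of clearance) increases to 4.6× activity: 0.34 × 4.6 = 1.564.
The remaining 35% of clearance is unaffected.
Relative clearance = 0.1085 + 1.564 + 0.35 = 2.0225.
Dividing the baseline by the relative clearance: 8.86 / 2.0225 = 4.4 μg/mL.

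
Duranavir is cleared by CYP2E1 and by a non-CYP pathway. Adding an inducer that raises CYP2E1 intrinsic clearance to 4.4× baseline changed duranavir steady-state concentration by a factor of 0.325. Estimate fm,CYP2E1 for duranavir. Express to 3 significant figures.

0.611

Write x for the fraction cleared via CYP2E1. The observed steady-state concentration change means clearance rose to 1/0.325 = 3.077 of baseline.
Setting x·4.4 + (1 − x) = 3.077 and solving: x = (3.077 − 1)/(4.4 − 1) = 0.611.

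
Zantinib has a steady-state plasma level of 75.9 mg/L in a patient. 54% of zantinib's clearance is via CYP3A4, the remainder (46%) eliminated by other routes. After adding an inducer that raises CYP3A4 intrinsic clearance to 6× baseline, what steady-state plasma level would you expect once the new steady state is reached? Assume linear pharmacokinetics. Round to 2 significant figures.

21 mg/L

The CYP3A4 pathway (54% of clearance) rises to 6× activity: 0.54 × 6 = 3.24.
Non-CYP routes (46%) are unchanged.
New clearance relative to baseline: 3.24 + 0.46 = 3.7.
New steady-state plasma level = baseline ÷ relative clearance = 75.9 / 3.7 = 21 mg/L.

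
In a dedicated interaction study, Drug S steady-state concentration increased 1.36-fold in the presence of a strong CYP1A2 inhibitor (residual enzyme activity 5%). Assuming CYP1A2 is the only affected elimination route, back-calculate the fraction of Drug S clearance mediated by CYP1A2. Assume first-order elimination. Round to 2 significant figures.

0.28

Call the CYP1A2 fraction fm. After the interaction, CL_new/CL_old = fm × 0.05 + (1 − fm).
Steady-state concentration ratio = 1 / (new CL fraction), so new CL fraction = 1 / 1.36 = 0.7353.
fm × 0.05 + 1 − fm = 0.7353  ⇒  fm × (0.05 − 1) = −0.2647  ⇒  fm = 0.28.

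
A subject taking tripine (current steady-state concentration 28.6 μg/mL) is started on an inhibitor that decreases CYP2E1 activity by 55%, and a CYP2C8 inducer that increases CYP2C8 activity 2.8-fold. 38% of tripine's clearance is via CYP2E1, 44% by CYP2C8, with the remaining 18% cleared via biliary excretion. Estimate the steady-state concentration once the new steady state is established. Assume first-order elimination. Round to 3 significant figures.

18.1 μg/mL

The CYP2E1 pathway (38% of clearance) drops to 0.45× activity: 0.38 × 0.45 = 0.171.
The CYP2C8 pathway (44% of clearance) increases to 2.8× activity: 0.44 × 2.8 = 1.232.
The remaining 18% of clearance is unaffected.
New clearance relative to baseline: 0.171 + 1.232 + 0.18 = 1.583.
Steady-state concentration ∝ 1/CL: new value = 28.6 / 1.583 = 18.1 μg/mL.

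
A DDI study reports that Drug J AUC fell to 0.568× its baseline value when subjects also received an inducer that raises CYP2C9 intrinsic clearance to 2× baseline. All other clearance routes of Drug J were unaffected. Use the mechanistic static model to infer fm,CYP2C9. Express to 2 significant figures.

Call the CYP2C9 fraction fm. After the interaction, CL_new/CL_old = fm × 2 + (1 − fm).
AUC ratio = 1 / (new CL fraction), so new CL fraction = 1 / 0.568 = 1.761.
fm × 2 + 1 − fm = 1.761  ⇒  fm × (2 − 1) = 0.7606  ⇒  fm = 0.76.

0.76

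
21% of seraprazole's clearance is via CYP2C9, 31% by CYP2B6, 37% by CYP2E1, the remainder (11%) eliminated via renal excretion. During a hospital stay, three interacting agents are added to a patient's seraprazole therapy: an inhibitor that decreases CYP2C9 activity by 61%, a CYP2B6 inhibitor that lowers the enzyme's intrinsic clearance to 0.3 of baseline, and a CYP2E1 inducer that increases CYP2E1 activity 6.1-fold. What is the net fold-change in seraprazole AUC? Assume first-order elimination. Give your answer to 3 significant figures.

CYP2C9: 0.21 × 0.39 = 0.0819
CYP2B6: 0.31 × 0.3 = 0.093
CYP2E1: 0.37 × 6.1 = 2.257
Other: 0.11 (unchanged)
Relative clearance = 0.0819 + 0.093 + 2.257 + 0.11 = 2.5419.
Net AUC ratio = 1 / 2.5419 = 0.393.

0.393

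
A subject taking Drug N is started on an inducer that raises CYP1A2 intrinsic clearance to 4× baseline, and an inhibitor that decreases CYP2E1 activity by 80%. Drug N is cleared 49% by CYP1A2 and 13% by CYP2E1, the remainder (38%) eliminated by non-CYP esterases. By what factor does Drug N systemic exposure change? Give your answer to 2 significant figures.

CYP1A2: 0.49 × 4 = 1.96
CYP2E1: 0.13 × 0.2 = 0.026
Other: 0.38 (unchanged)
CL_new/CL_old = 1.96 + 0.026 + 0.38 = 2.366.
Because systemic exposure varies inversely with clearance, the combined effect is 1 / 2.366 = 0.42.

0.42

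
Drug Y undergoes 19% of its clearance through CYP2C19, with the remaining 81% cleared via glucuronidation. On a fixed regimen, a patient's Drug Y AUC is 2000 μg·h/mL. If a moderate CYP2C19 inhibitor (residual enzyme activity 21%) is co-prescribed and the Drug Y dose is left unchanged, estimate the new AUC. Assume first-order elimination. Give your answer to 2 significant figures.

2.4 × 10³ μg·h/mL

The CYP2C19 pathway (19% of clearance) drops to 0.21× activity: 0.19 × 0.21 = 0.0399.
The remaining 81% of clearance is unaffected.
New clearance relative to baseline: 0.0399 + 0.81 = 0.8499.
AUC ∝ 1/CL, so new value = 2000 / 0.8499 = 2.4 × 10³ μg·h/mL.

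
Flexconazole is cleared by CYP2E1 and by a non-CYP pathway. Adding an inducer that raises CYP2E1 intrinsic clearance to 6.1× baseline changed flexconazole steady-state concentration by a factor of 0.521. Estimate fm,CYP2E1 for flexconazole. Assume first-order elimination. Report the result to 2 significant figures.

0.18

Let x = fm,CYP2E1. Because steady-state concentration ∝ 1/CL, relative clearance rose to 1/0.521 = 1.919.
Setting x·6.1 + (1 − x) = 1.919 and solving: x = (1.919 − 1)/(6.1 − 1) = 0.18.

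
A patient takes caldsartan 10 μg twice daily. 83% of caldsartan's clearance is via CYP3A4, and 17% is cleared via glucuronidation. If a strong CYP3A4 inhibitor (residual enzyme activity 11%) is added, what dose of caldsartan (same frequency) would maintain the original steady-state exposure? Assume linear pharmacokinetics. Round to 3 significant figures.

2.61 μg

The CYP3A4 pathway (83% of clearance) drops to 0.11× activity: 0.83 × 0.11 = 0.0913.
Non-CYP routes (17%) are unchanged.
CL_new/CL_old = 0.0913 + 0.17 = 0.2613.
Css,avg = (dose rate)/CL, so holding Css fixed requires dose ∝ CL: 10 × 0.2613 = 2.61 μg.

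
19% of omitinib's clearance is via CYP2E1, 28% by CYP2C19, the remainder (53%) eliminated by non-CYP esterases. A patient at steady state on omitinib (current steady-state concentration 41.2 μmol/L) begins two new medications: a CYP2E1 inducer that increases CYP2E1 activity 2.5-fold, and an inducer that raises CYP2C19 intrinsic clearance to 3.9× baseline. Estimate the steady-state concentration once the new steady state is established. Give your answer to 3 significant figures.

The CYP2E1 pathway (19% of clearance) is boosted to 2.5× activity: 0.19 × 2.5 = 0.475.
The CYP2C19 pathway (28% of clearance) rises to 3.9× activity: 0.28 × 3.9 = 1.092.
The remaining 53% of clearance is unaffected.
Relative clearance = 0.475 + 1.092 + 0.53 = 2.097.
New steady-state concentration = 41.2 / 2.097 = 19.6 μmol/L (concentration scales inversely with clearance).

19.6 μmol/L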